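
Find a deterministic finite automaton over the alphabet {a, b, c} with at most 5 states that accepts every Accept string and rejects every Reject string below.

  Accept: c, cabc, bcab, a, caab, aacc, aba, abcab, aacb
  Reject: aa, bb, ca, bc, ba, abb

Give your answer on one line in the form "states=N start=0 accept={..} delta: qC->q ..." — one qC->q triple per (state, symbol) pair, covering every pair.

State merging on the prefix tree: take the shortest (then alphabetical) example prefix whose next move is undefined and point that move at state 0, else 1, else 2, ...; a target is out if some Accept/Reject pair would then sit in one state with the same input left (inseparable). If every existing state is out, open a new one.
a: 0a undefined. 0a->0: no, a/aa meet in 0. Open state 1: 0a->1.
b: 0b undefined. 0b->0: no, c/bc meet in 0 with "c" left. 0b->1: ok.
c: 0c undefined. 0c->0: no, a/ca meet in 1. 0c->1: ok.
aa: 1a undefined. 1a->0: no, cabc/bc meet in 1 with "c" left. 1a->1: no, c/aa meet in 1. Open state 2: 1a->2.
ab: 1b undefined. 1b->0: no, c/abb meet in 1. 1b->1: no, c/bb meet in 1. 1b->2: ok.
bc: 1c undefined. 1c->0: no, bcab/aa meet in 2. 1c->1: no, c/bc meet in 1. 1c->2: ok.
aac: 2c undefined. 2c->0: no, abcab/aa meet in 2. 2c->1: no, aacc/aa meet in 2. 2c->2: no, aacc/aa meet in 2. Open state 3: 2c->3.
aba: 2a undefined. 2a->0: ok.
abb: 2b undefined. 2b->0: no, aba/abb meet in 0. 2b->1: no, c/abb meet in 1. 2b->2: ok.
aacb: 3b undefined. 3b->0: ok.
aacc: 3c undefined. 3c->0: ok.
abca: 3a undefined. 3a->0: ok.
All examples now run through 4 states with every (state, symbol) defined. Accept strings end in {0,1,3}, Reject strings end in {2}; accept={0,1,3}.

states=4 start=0 accept={0,1,3} delta: 0a->1 0b->1 0c->1 1a->2 1b->2 1c->2 2a->0 2b->2 2c->3 3a->0 3b->0 3c->0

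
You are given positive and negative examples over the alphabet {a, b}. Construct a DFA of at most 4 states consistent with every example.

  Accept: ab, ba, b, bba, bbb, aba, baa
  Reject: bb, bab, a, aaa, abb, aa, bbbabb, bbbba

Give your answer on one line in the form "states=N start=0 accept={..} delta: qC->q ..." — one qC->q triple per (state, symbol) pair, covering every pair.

states=4 start=0 accept={1,3} delta: 0a->0 0b->1 1a->1 1b->2 2a->1 2b->3 3a->0 3b->0

State merging on the prefix tree: take the shortest (then alphabetical) example prefix whose next move is undefined and point that move at state 0, else 1, else 2, ...; a target is out if some Accept/Reject pair would then sit in one state with the same input left (inseparable). If every existing state is out, open a new one.
a: 0a undefined. 0a->0: ok.
b: 0b undefined. 0b->0: no, ab/bb meet in 0. Open state 1: 0b->1.
ba: 1a undefined. 1a->0: no, ab/bab meet in 1. 1a->1: ok.
bb: 1b undefined. 1b->0: no, ab/bbbabb meet in 1. 1b->1: no, ab/bb meet in 1. Open state 2: 1b->2.
bba: 2a undefined. 2a->0: no, bba/a meet in 0. 2a->1: ok.
bbb: 2b undefined. 2b->0: no, ab/bbbba meet in 1. 2b->1: no, ab/bbbabb meet in 1. 2b->2: no, ab/bbbba meet in 1. Open state 3: 2b->3.
bbba: 3a undefined. 3a->0: ok.
bbbb: 3b undefined. 3b->0: ok.
All examples now run through 4 states with every (state, symbol) defined. Accept strings end in {1,3}, Reject strings end in {0,2}; accept={1,3}.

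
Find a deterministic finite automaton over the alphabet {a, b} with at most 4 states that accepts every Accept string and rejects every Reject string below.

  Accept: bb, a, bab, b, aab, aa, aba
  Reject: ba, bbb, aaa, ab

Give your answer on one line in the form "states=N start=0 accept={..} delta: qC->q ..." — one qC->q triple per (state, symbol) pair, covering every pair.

states=3 start=0 accept={1,2} delta: 0a->1 0b->2 1a->2 1b->0 2a->0 2b->1

State merging on the prefix tree: take the shortest (then alphabetical) example prefix whose next move is undefined and point that move at state 0, else 1, else 2, ...; a target is out if some Accept/Reject pair would then sit in one state with the same input left (inseparable). If every existing state is out, open a new one.
a: 0a undefined. 0a->0: no, a/aaa meet in 0. Open state 1: 0a->1.
b: 0b undefined. 0b->0: no, bb/bbb meet in 0. 0b->1: no, bb/ab meet in 1 with "b" left. Open state 2: 0b->2.
aa: 1a undefined. 1a->0: no, a/aaa meet in 1. 1a->1: no, a/aaa meet in 1. 1a->2: ok.
ab: 1b undefined. 1b->0: ok.
ba: 2a undefined. 2a->0: ok.
bb: 2b undefined. 2b->0: no, bb/ba meet in 0. 2b->1: ok.
All examples now run through 3 states with every (state, symbol) defined. Accept strings end in {1,2}, Reject strings end in {0}; accept={1,2}.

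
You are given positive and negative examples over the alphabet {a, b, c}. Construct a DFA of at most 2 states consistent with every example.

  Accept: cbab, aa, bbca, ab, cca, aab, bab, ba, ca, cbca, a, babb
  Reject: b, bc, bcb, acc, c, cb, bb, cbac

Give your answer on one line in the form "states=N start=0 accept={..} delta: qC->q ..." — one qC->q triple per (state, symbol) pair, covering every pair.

Grow the machine one transition at a time. Run the examples from 0; the earliest place one falls off (shortest prefix, ties alphabetical) gets sent to the lowest-numbered state that keeps every Accept/Reject pair distinguishable — a pair clashes when both reach the same state with identical unread suffix — and to a fresh state only if none does.
a: 0a undefined. 0a->0: no, ab/b meet in 0 with "b" left. Open state 1: 0a->1.
b: 0b undefined. 0b->0: ok.
c: 0c undefined. 0c->0: ok.
aa: 1a undefined. 1a->0: no, aa/b meet in 0. 1a->1: ok.
ab: 1b undefined. 1b->0: no, cbab/b meet in 0. 1b->1: ok.
ac: 1c undefined. 1c->0: ok.
All examples now run through 2 states with every (state, symbol) defined. Accept strings end in {1}, Reject strings end in {0}; accept={1}.

states=2 start=0 accept={1} delta: 0a->1 0b->0 0c->0 1a->1 1b->1 1c->0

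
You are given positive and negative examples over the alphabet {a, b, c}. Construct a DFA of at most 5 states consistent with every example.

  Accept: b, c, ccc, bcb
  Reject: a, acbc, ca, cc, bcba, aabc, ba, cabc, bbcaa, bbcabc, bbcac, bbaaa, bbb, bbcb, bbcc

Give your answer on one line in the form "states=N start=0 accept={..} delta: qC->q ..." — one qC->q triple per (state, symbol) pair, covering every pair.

states=4 start=0 accept={1} delta: 0a->0 0b->1 0c->1 1a->0 1b->2 1c->0 2a->0 2b->0 2c->3 3a->1 3b->0 3c->0

Grow the machine one transition at a time. Run the examples from 0; the earliest place one falls off (shortest prefix, ties alphabetical) gets sent to the lowest-numbered state that keeps every Accept/Reject pair distinguishable — a pair clashes when both reach the same state with identical unread suffix — and to a fresh state only if none does.
a: 0a undefined. 0a->0: ok.
b: 0b undefined. 0b->0: no, b/a meet in 0. Open state 1: 0b->1.
c: 0c undefined. 0c->0: no, c/a meet in 0. 0c->1: ok.
ba: 1a undefined. 1a->0: ok.
bb: 1b undefined. 1b->0: no, b/acbc meet in 1. 1b->1: no, b/bbb meet in 1. Open state 2: 1b->2.
bc: 1c undefined. 1c->0: ok.
bba: 2a undefined. 2a->0: ok.
bbb: 2b undefined. 2b->0: ok.
bbc: 2c undefined. 2c->0: no, b/bbcac meet in 1. 2c->1: no, b/acbc meet in 1. 2c->2: no, b/bbcac meet in 1. Open state 3: 2c->3.
bbca: 3a undefined. 3a->0: no, b/bbcac meet in 1. 3a->1: ok.
bbcb: 3b undefined. 3b->0: ok.
bbcc: 3c undefined. 3c->0: ok.
All examples now run through 4 states with every (state, symbol) defined. Accept strings end in {1}, Reject strings end in {0,3}; accept={1}.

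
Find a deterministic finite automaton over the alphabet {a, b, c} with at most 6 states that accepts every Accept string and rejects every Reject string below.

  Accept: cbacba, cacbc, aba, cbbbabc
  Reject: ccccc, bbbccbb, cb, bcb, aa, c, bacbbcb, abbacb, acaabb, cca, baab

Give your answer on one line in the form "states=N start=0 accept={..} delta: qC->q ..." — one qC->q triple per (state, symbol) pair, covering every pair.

Grow the machine one transition at a time. Run the examples from 0; the earliest place one falls off (shortest prefix, ties alphabetical) gets sent to the lowest-numbered state that keeps every Accept/Reject pair distinguishable — a pair clashes when both reach the same state with identical unread suffix — and to a fresh state only if none does.
a: 0a undefined. 0a->0: ok.
b: 0b undefined. 0b->0: no, aba/aa meet in 0. Open state 1: 0b->1.
c: 0c undefined. 0c->0: ok.
ba: 1a undefined. 1a->0: no, cbacba/ccccc meet in 0. 1a->1: no, aba/cb meet in 1. Open state 2: 1a->2.
bb: 1b undefined. 1b->0: ok.
bc: 1c undefined. 1c->0: no, cacbc/ccccc meet in 0. 1c->1: no, cacbc/bbbccbb meet in 1. 1c->2: ok.
baa: 2a undefined. 2a->0: ok.
bac: 2c undefined. 2c->0: ok.
bcb: 2b undefined. 2b->0: no, cbbbabc/ccccc meet in 0. 2b->1: ok.
All examples now run through 3 states with every (state, symbol) defined. Accept strings end in {2}, Reject strings end in {0,1}; accept={2}.

states=3 start=0 accept={2} delta: 0a->0 0b->1 0c->0 1a->2 1b->0 1c->2 2a->0 2b->1 2c->0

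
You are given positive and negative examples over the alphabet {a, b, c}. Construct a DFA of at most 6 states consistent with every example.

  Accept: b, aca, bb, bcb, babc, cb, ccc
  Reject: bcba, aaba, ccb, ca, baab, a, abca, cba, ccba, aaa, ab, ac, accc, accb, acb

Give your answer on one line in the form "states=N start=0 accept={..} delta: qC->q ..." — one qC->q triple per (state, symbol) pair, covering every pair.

states=5 start=0 accept={0,4} delta: 0a->1 0b->0 0c->2 1a->1 1b->2 1c->3 2a->1 2b->0 2c->4 3a->0 3b->1 3c->1 4a->1 4b->1 4c->0

Fold the examples into a partial DFA from state 0: repeatedly fix the first undefined (state, symbol) met by the shortest-then-alphabetical prefix, trying targets in increasing order and rejecting any under which an Accept and a Reject string meet in one state with the same remainder; add a state when all current targets are rejected. Accepting states are where Accept strings end.
a: 0a undefined. 0a->0: no, b/ab meet in 0 with "b" left. Open state 1: 0a->1.
b: 0b undefined. 0b->0: ok.
c: 0c undefined. 0c->0: no, b/ccb meet in 0. 0c->1: no, bcb/ab meet in 1 with "b" left. Open state 2: 0c->2.
aa: 1a undefined. 1a->0: no, b/baab meet in 0. 1a->1: ok.
ab: 1b undefined. 1b->0: no, b/baab meet in 0. 1b->1: no, aca/abca meet in 1 with "ca" left. 1b->2: ok.
ac: 1c undefined. 1c->0: no, b/ac meet in 0. 1c->1: no, aca/a meet in 1. 1c->2: no, aca/aaba meet in 2 with "a" left. Open state 3: 1c->3.
ca: 2a undefined. 2a->0: no, b/aaba meet in 0. 2a->1: ok.
cb: 2b undefined. 2b->0: ok.
cc: 2c undefined. 2c->0: no, b/ccb meet in 0. 2c->1: no, babc/bcba meet in 1. 2c->2: no, b/ccb meet in 0. 2c->3: no, aca/abca meet in 3 with "a" left. Open state 4: 2c->4.
aca: 3a undefined. 3a->0: ok.
acb: 3b undefined. 3b->0: no, b/acb meet in 0. 3b->1: ok.
acc: 3c undefined. 3c->0: no, b/accb meet in 0. 3c->1: ok.
ccb: 4b undefined. 4b->0: no, b/ccb meet in 0. 4b->1: ok.
ccc: 4c undefined. 4c->0: ok.
abca: 4a undefined. 4a->0: no, b/abca meet in 0. 4a->1: ok.
All examples now run through 5 states with every (state, symbol) defined. Accept strings end in {0,4}, Reject strings end in {1,2,3}; accept={0,4}.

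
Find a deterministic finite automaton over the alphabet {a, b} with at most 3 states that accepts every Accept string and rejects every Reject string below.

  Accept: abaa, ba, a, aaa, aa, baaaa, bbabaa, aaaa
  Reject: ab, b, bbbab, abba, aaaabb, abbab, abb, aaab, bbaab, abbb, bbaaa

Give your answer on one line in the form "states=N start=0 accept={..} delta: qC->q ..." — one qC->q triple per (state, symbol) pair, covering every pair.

states=3 start=0 accept={0} delta: 0a->0 0b->1 1a->0 1b->2 2a->2 2b->1

Fold the examples into a partial DFA from state 0: repeatedly fix the first undefined (state, symbol) met by the shortest-then-alphabetical prefix, trying targets in increasing order and rejecting any under which an Accept and a Reject string meet in one state with the same remainder; add a state when all current targets are rejected. Accepting states are where Accept strings end.
a: 0a undefined. 0a->0: ok.
b: 0b undefined. 0b->0: no, abaa/ab meet in 0. Open state 1: 0b->1.
ba: 1a undefined. 1a->0: ok.
bb: 1b undefined. 1b->0: no, abaa/abba meet in 0. 1b->1: no, abaa/abba meet in 0. Open state 2: 1b->2.
bba: 2a undefined. 2a->0: no, abaa/abba meet in 0. 2a->1: no, abaa/bbaaa meet in 0. 2a->2: ok.
bbb: 2b undefined. 2b->0: no, abaa/abbab meet in 0. 2b->1: ok.
All examples now run through 3 states with every (state, symbol) defined. Accept strings end in {0}, Reject strings end in {1,2}; accept={0}.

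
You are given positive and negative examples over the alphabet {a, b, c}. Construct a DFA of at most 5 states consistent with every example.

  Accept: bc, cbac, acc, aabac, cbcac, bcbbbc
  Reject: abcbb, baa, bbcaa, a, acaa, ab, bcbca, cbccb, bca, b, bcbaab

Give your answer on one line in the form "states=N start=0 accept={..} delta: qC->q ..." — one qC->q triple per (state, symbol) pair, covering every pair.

states=2 start=0 accept={1} delta: 0a->0 0b->0 0c->1 1a->0 1b->0 1c->1

Fold the examples into a partial DFA from state 0: repeatedly fix the first undefined (state, symbol) met by the shortest-then-alphabetical prefix, trying targets in increasing order and rejecting any under which an Accept and a Reject string meet in one state with the same remainder; add a state when all current targets are rejected. Accepting states are where Accept strings end.
a: 0a undefined. 0a->0: ok.
b: 0b undefined. 0b->0: ok.
c: 0c undefined. 0c->0: no, bc/abcbb meet in 0. Open state 1: 0c->1.
cb: 1b undefined. 1b->0: ok.
aca: 1a undefined. 1a->0: ok.
acc: 1c undefined. 1c->0: no, acc/abcbb meet in 0. 1c->1: ok.
All examples now run through 2 states with every (state, symbol) defined. Accept strings end in {1}, Reject strings end in {0}; accept={1}.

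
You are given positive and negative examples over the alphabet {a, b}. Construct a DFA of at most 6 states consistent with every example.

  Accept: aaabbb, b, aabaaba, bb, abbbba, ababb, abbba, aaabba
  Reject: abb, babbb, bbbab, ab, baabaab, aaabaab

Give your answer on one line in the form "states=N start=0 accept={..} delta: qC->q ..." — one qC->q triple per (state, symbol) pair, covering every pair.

states=4 start=0 accept={0,2,3} delta: 0a->1 0b->0 1a->2 1b->1 2a->2 2b->3 3a->0 3b->2

Grow the machine one transition at a time. Run the examples from 0; the earliest place one falls off (shortest prefix, ties alphabetical) gets sent to the lowest-numbered state that keeps every Accept/Reject pair distinguishable — a pair clashes when both reach the same state with identical unread suffix — and to a fresh state only if none does.
a: 0a undefined. 0a->0: no, b/ab meet in 0 with "b" left. Open state 1: 0a->1.
b: 0b undefined. 0b->0: ok.
aa: 1a undefined. 1a->0: no, aaabbb/babbb meet in 1 with "bbb" left. 1a->1: no, aaabbb/babbb meet in 1 with "bbb" left. Open state 2: 1a->2.
ab: 1b undefined. 1b->0: no, b/abb meet in 0. 1b->1: ok.
aaa: 2a undefined. 2a->0: no, aaabba/abb meet in 1. 2a->1: no, aaabbb/abb meet in 1. 2a->2: ok.
aab: 2b undefined. 2b->0: no, aaabbb/baabaab meet in 0. 2b->1: no, aaabbb/abb meet in 1. 2b->2: no, aaabbb/baabaab meet in 2. Open state 3: 2b->3.
aaba: 3a undefined. 3a->0: ok.
aaabb: 3b undefined. 3b->0: no, aaabba/abb meet in 1. 3b->1: no, aaabbb/abb meet in 1. 3b->2: ok.
All examples now run through 4 states with every (state, symbol) defined. Accept strings end in {0,2,3}, Reject strings end in {1}; accept={0,2,3}.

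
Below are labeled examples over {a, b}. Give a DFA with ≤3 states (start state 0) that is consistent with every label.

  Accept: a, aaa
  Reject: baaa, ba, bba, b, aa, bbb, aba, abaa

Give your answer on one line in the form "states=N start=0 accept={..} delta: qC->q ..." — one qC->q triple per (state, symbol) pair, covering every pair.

states=3 start=0 accept={1} delta: 0a->1 0b->2 1a->0 1b->2 2a->2 2b->1

Fold the examples into a partial DFA from state 0: repeatedly fix the first undefined (state, symbol) met by the shortest-then-alphabetical prefix, trying targets in increasing order and rejecting any under which an Accept and a Reject string meet in one state with the same remainder; add a state when all current targets are rejected. Accepting states are where Accept strings end.
a: 0a undefined. 0a->0: no, a/aa meet in 0. Open state 1: 0a->1.
b: 0b undefined. 0b->0: no, a/ba meet in 1. 0b->1: no, a/b meet in 1. Open state 2: 0b->2.
aa: 1a undefined. 1a->0: ok.
ab: 1b undefined. 1b->0: no, a/aba meet in 1. 1b->1: no, a/abaa meet in 1. 1b->2: ok.
ba: 2a undefined. 2a->0: no, a/abaa meet in 1. 2a->1: no, a/baaa meet in 1. 2a->2: ok.
bb: 2b undefined. 2b->0: no, a/bba meet in 1. 2b->1: ok.
All examples now run through 3 states with every (state, symbol) defined. Accept strings end in {1}, Reject strings end in {0,2}; accept={1}.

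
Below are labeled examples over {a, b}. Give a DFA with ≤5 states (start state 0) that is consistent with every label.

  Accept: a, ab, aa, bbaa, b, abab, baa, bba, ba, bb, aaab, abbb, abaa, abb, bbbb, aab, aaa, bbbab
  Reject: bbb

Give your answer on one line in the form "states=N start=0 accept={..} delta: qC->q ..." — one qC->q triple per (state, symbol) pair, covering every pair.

states=5 start=0 accept={0,1,2,3} delta: 0a->1 0b->2 1a->0 1b->0 2a->0 2b->3 3a->0 3b->4 4a->0 4b->0

Grow the machine one transition at a time. Run the examples from 0; the earliest place one falls off (shortest prefix, ties alphabetical) gets sent to the lowest-numbered state that keeps every Accept/Reject pair distinguishable — a pair clashes when both reach the same state with identical unread suffix — and to a fresh state only if none does.
a: 0a undefined. 0a->0: no, abbb/bbb meet in 0 with "bbb" left. Open state 1: 0a->1.
b: 0b undefined. 0b->0: no, b/bbb meet in 0. 0b->1: no, abb/bbb meet in 1 with "bb" left. Open state 2: 0b->2.
aa: 1a undefined. 1a->0: ok.
ab: 1b undefined. 1b->0: ok.
ba: 2a undefined. 2a->0: ok.
bb: 2b undefined. 2b->0: no, b/bbb meet in 2. 2b->1: no, ab/bbb meet in 0. 2b->2: no, b/bbb meet in 2. Open state 3: 2b->3.
bba: 3a undefined. 3a->0: ok.
bbb: 3b undefined. 3b->0: no, ab/bbb meet in 0. 3b->1: no, a/bbb meet in 1. 3b->2: no, b/bbb meet in 2. 3b->3: no, bb/bbb meet in 3. Open state 4: 3b->4.
bbba: 4a undefined. 4a->0: ok.
bbbb: 4b undefined. 4b->0: ok.
All examples now run through 5 states with every (state, symbol) defined. Accept strings end in {0,1,2,3}, Reject strings end in {4}; accept={0,1,2,3}.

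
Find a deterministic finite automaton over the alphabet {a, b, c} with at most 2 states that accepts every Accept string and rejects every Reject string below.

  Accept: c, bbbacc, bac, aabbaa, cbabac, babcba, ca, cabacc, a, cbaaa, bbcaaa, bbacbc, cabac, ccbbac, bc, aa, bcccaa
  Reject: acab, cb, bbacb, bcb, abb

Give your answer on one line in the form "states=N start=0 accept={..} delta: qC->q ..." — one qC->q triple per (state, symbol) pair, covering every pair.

states=2 start=0 accept={0} delta: 0a->0 0b->1 0c->0 1a->0 1b->1 1c->0

State merging on the prefix tree: take the shortest (then alphabetical) example prefix whose next move is undefined and point that move at state 0, else 1, else 2, ...; a target is out if some Accept/Reject pair would then sit in one state with the same input left (inseparable). If every existing state is out, open a new one.
a: 0a undefined. 0a->0: ok.
b: 0b undefined. 0b->0: no, aabbaa/abb meet in 0. Open state 1: 0b->1.
c: 0c undefined. 0c->0: ok.
ba: 1a undefined. 1a->0: ok.
bb: 1b undefined. 1b->0: no, c/abb meet in 0. 1b->1: ok.
bc: 1c undefined. 1c->0: ok.
All examples now run through 2 states with every (state, symbol) defined. Accept strings end in {0}, Reject strings end in {1}; accept={0}.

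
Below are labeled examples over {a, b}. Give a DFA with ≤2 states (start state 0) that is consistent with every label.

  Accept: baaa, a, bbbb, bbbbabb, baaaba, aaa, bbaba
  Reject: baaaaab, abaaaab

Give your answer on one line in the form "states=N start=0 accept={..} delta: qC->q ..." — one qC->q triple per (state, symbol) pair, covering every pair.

Grow the machine one transition at a time. Run the examples from 0; the earliest place one falls off (shortest prefix, ties alphabetical) gets sent to the lowest-numbered state that keeps every Accept/Reject pair distinguishable — a pair clashes when both reach the same state with identical unread suffix — and to a fresh state only if none does.
a: 0a undefined. 0a->0: ok.
b: 0b undefined. 0b->0: no, baaa/baaaaab meet in 0. Open state 1: 0b->1.
ba: 1a undefined. 1a->0: ok.
bb: 1b undefined. 1b->0: ok.
All examples now run through 2 states with every (state, symbol) defined. Accept strings end in {0}, Reject strings end in {1}; accept={0}.

states=2 start=0 accept={0} delta: 0a->0 0b->1 1a->0 1b->0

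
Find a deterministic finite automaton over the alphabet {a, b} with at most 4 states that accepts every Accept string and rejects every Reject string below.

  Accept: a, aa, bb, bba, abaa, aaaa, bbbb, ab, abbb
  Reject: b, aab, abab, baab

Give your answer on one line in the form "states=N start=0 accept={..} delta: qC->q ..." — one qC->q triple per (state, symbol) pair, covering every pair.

Grow the machine one transition at a time. Run the examples from 0; the earliest place one falls off (shortest prefix, ties alphabetical) gets sent to the lowest-numbered state that keeps every Accept/Reject pair distinguishable — a pair clashes when both reach the same state with identical unread suffix — and to a fresh state only if none does.
a: 0a undefined. 0a->0: no, ab/b meet in 0 with "b" left. Open state 1: 0a->1.
b: 0b undefined. 0b->0: no, bb/b meet in 0. 0b->1: no, a/b meet in 1. Open state 2: 0b->2.
aa: 1a undefined. 1a->0: ok.
ab: 1b undefined. 1b->0: no, aa/abab meet in 0. 1b->1: ok.
ba: 2a undefined. 2a->0: no, a/baab meet in 1. 2a->1: ok.
bb: 2b undefined. 2b->0: ok.
All examples now run through 3 states with every (state, symbol) defined. Accept strings end in {0,1}, Reject strings end in {2}; accept={0,1}.

states=3 start=0 accept={0,1} delta: 0a->1 0b->2 1a->0 1b->1 2a->1 2b->0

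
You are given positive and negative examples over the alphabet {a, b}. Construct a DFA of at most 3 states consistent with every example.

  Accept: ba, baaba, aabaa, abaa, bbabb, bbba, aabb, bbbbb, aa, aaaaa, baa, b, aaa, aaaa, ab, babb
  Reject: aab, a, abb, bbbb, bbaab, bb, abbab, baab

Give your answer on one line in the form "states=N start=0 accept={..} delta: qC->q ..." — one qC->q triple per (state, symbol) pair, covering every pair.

Fold the examples into a partial DFA from state 0: repeatedly fix the first undefined (state, symbol) met by the shortest-then-alphabetical prefix, trying targets in increasing order and rejecting any under which an Accept and a Reject string meet in one state with the same remainder; add a state when all current targets are rejected. Accepting states are where Accept strings end.
a: 0a undefined. 0a->0: no, aabb/abb meet in 0 with "bb" left. Open state 1: 0a->1.
b: 0b undefined. 0b->0: no, ba/a meet in 1. 0b->1: no, b/a meet in 1. Open state 2: 0b->2.
aa: 1a undefined. 1a->0: no, aabb/bb meet in 2 with "b" left. 1a->1: no, aabb/abb meet in 1 with "bb" left. 1a->2: ok.
ab: 1b undefined. 1b->0: no, abaa/abb meet in 2. 1b->1: no, ab/a meet in 1. 1b->2: ok.
ba: 2a undefined. 2a->0: no, abaa/a meet in 1. 2a->1: no, ba/a meet in 1. 2a->2: ok.
bb: 2b undefined. 2b->0: no, ba/abbab meet in 2. 2b->1: ok.
All examples now run through 3 states with every (state, symbol) defined. Accept strings end in {2}, Reject strings end in {1}; accept={2}.

states=3 start=0 accept={2} delta: 0a->1 0b->2 1a->2 1b->2 2a->2 2b->1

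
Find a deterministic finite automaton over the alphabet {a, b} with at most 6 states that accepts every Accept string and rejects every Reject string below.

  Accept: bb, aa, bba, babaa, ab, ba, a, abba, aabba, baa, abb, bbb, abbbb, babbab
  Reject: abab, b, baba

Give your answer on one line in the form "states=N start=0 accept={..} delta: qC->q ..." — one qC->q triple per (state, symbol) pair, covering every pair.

Grow the machine one transition at a time. Run the examples from 0; the earliest place one falls off (shortest prefix, ties alphabetical) gets sent to the lowest-numbered state that keeps every Accept/Reject pair distinguishable — a pair clashes when both reach the same state with identical unread suffix — and to a fresh state only if none does.
a: 0a undefined. 0a->0: no, ab/b meet in 0 with "b" left. Open state 1: 0a->1.
b: 0b undefined. 0b->0: no, bb/b meet in 0. 0b->1: no, a/b meet in 1. Open state 2: 0b->2.
aa: 1a undefined. 1a->0: ok.
ab: 1b undefined. 1b->0: no, aa/abab meet in 0. 1b->1: ok.
ba: 2a undefined. 2a->0: no, aa/baba meet in 0. 2a->1: no, aa/baba meet in 0. 2a->2: no, bba/baba meet in 2 with "ba" left. Open state 3: 2a->3.
bb: 2b undefined. 2b->0: no, bbb/abab meet in 2. 2b->1: ok.
baa: 3a undefined. 3a->0: ok.
bab: 3b undefined. 3b->0: no, bb/baba meet in 1. 3b->1: no, aa/baba meet in 0. 3b->2: no, ba/baba meet in 3. 3b->3: no, aa/baba meet in 0. Open state 4: 3b->4.
baba: 4a undefined. 4a->0: no, aa/baba meet in 0. 4a->1: no, bb/baba meet in 1. 4a->2: ok.
babb: 4b undefined. 4b->0: ok.
All examples now run through 5 states with every (state, symbol) defined. Accept strings end in {0,1,3}, Reject strings end in {2}; accept={0,1,3}.

states=5 start=0 accept={0,1,3} delta: 0a->1 0b->2 1a->0 1b->1 2a->3 2b->1 3a->0 3b->4 4a->2 4b->0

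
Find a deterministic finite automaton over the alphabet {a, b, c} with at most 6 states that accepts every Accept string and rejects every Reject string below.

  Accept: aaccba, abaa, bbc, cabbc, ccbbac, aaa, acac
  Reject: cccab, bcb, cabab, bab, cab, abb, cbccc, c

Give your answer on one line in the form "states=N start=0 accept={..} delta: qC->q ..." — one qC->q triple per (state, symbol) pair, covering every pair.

Grow the machine one transition at a time. Run the examples from 0; the earliest place one falls off (shortest prefix, ties alphabetical) gets sent to the lowest-numbered state that keeps every Accept/Reject pair distinguishable — a pair clashes when both reach the same state with identical unread suffix — and to a fresh state only if none does.
a: 0a undefined. 0a->0: ok.
b: 0b undefined. 0b->0: no, abaa/bab meet in 0. Open state 1: 0b->1.
c: 0c undefined. 0c->0: no, aaa/c meet in 0. 0c->1: ok.
ba: 1a undefined. 1a->0: no, acac/cabab meet in 1. 1a->1: no, abaa/c meet in 1. Open state 2: 1a->2.
bb: 1b undefined. 1b->0: no, bbc/c meet in 1. 1b->1: ok.
bc: 1c undefined. 1c->0: no, bbc/cbccc meet in 0. 1c->1: no, bbc/bcb meet in 1. 1c->2: ok.
bab: 2b undefined. 2b->0: no, aaccba/bcb meet in 0. 2b->1: ok.
ccc: 2c undefined. 2c->0: ok.
abaa: 2a undefined. 2a->0: ok.
All examples now run through 3 states with every (state, symbol) defined. Accept strings end in {0,2}, Reject strings end in {1}; accept={0,2}.

states=3 start=0 accept={0,2} delta: 0a->0 0b->1 0c->1 1a->2 1b->1 1c->2 2a->0 2b->1 2c->0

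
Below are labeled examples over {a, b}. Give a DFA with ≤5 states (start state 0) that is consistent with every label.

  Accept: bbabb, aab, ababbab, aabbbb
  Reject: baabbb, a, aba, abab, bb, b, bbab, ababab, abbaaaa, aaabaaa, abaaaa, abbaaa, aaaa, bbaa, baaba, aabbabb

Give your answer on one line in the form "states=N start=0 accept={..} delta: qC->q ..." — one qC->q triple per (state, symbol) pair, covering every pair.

State merging on the prefix tree: take the shortest (then alphabetical) example prefix whose next move is undefined and point that move at state 0, else 1, else 2, ...; a target is out if some Accept/Reject pair would then sit in one state with the same input left (inseparable). If every existing state is out, open a new one.
a: 0a undefined. 0a->0: no, bbabb/aabbabb meet in 0 with "bbabb" left. Open state 1: 0a->1.
b: 0b undefined. 0b->0: ok.
aa: 1a undefined. 1a->0: no, bbabb/aabbabb meet in 1 with "bb" left. 1a->1: no, aab/bbab meet in 1 with "b" left. Open state 2: 1a->2.
ab: 1b undefined. 1b->0: no, bbabb/abab meet in 0. 1b->1: no, bbabb/a meet in 1. 1b->2: ok.
aaa: 2a undefined. 2a->0: no, ababbab/bbab meet in 2. 2a->1: ok.
aab: 2b undefined. 2b->0: no, bbabb/baabbb meet in 0. 2b->1: no, bbabb/baabbb meet in 1. 2b->2: no, bbabb/baabbb meet in 2. Open state 3: 2b->3.
aabb: 3b undefined. 3b->0: no, bbabb/aabbabb meet in 3. 3b->1: ok.
abba: 3a undefined. 3a->0: no, ababbab/bb meet in 0. 3a->1: no, ababbab/baabbb meet in 2. 3a->2: ok.
All examples now run through 4 states with every (state, symbol) defined. Accept strings end in {3}, Reject strings end in {0,1,2}; accept={3}.

states=4 start=0 accept={3} delta: 0a->1 0b->0 1a->2 1b->2 2a->1 2b->3 3a->2 3b->1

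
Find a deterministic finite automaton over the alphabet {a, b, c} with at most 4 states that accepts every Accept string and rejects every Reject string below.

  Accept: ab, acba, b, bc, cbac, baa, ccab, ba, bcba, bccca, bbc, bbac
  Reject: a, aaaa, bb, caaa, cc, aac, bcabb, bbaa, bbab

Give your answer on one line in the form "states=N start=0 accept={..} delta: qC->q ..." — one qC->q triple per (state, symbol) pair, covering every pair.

states=4 start=0 accept={1,3} delta: 0a->0 0b->1 0c->0 1a->1 1b->2 1c->1 2a->3 2b->0 2c->1 3a->0 3b->0 3c->1

State merging on the prefix tree: take the shortest (then alphabetical) example prefix whose next move is undefined and point that move at state 0, else 1, else 2, ...; a target is out if some Accept/Reject pair would then sit in one state with the same input left (inseparable). If every existing state is out, open a new one.
a: 0a undefined. 0a->0: ok.
b: 0b undefined. 0b->0: no, ab/a meet in 0. Open state 1: 0b->1.
c: 0c undefined. 0c->0: ok.
ba: 1a undefined. 1a->0: no, acba/a meet in 0. 1a->1: ok.
bb: 1b undefined. 1b->0: no, ab/bbab meet in 1. 1b->1: no, ab/bb meet in 1. Open state 2: 1b->2.
bc: 1c undefined. 1c->0: no, bc/a meet in 0. 1c->1: ok.
bba: 2a undefined. 2a->0: no, ab/bbab meet in 1. 2a->1: no, ab/bbaa meet in 1. 2a->2: no, bcba/bb meet in 2. Open state 3: 2a->3.
bbc: 2c undefined. 2c->0: no, bbc/a meet in 0. 2c->1: ok.
bbaa: 3a undefined. 3a->0: ok.
bbab: 3b undefined. 3b->0: ok.
bbac: 3c undefined. 3c->0: no, bbac/a meet in 0. 3c->1: ok.
bcabb: 2b undefined. 2b->0: ok.
All examples now run through 4 states with every (state, symbol) defined. Accept strings end in {1,3}, Reject strings end in {0,2}; accept={1,3}.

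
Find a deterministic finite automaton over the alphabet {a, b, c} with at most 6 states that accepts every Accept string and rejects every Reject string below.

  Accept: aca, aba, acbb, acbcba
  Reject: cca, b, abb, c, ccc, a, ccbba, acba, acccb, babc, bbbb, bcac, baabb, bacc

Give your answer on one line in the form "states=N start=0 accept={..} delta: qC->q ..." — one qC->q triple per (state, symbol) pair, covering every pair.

states=4 start=0 accept={2} delta: 0a->0 0b->1 0c->1 1a->2 1b->3 1c->0 2a->0 2b->0 2c->0 3a->0 3b->2 3c->0

Grow the machine one transition at a time. Run the examples from 0; the earliest place one falls off (shortest prefix, ties alphabetical) gets sent to the lowest-numbered state that keeps every Accept/Reject pair distinguishable — a pair clashes when both reach the same state with identical unread suffix — and to a fresh state only if none does.
a: 0a undefined. 0a->0: ok.
b: 0b undefined. 0b->0: no, aba/b meet in 0. Open state 1: 0b->1.
c: 0c undefined. 0c->0: no, aca/cca meet in 0. 0c->1: ok.
ba: 1a undefined. 1a->0: no, aca/a meet in 0. 1a->1: no, aca/b meet in 1. Open state 2: 1a->2.
bb: 1b undefined. 1b->0: no, acbb/b meet in 1. 1b->1: no, aca/acba meet in 2. 1b->2: no, aca/abb meet in 2. Open state 3: 1b->3.
bc: 1c undefined. 1c->0: ok.
baa: 2a undefined. 2a->0: ok.
bab: 2b undefined. 2b->0: ok.
bac: 2c undefined. 2c->0: ok.
bbb: 3b undefined. 3b->0: no, acbb/cca meet in 0. 3b->1: no, acbb/b meet in 1. 3b->2: ok.
acba: 3a undefined. 3a->0: ok.
acbc: 3c undefined. 3c->0: ok.
All examples now run through 4 states with every (state, symbol) defined. Accept strings end in {2}, Reject strings end in {0,1,3}; accept={2}.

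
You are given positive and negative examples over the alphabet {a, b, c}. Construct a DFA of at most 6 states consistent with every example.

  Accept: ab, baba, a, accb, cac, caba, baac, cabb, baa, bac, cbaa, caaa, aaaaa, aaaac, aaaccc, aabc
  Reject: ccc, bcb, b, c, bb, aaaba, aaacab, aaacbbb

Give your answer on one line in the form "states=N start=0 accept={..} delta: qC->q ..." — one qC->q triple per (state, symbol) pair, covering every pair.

Grow the machine one transition at a time. Run the examples from 0; the earliest place one falls off (shortest prefix, ties alphabetical) gets sent to the lowest-numbered state that keeps every Accept/Reject pair distinguishable — a pair clashes when both reach the same state with identical unread suffix — and to a fresh state only if none does.
a: 0a undefined. 0a->0: no, ab/b meet in 0 with "b" left. Open state 1: 0a->1.
b: 0b undefined. 0b->0: ok.
c: 0c undefined. 0c->0: ok.
aa: 1a undefined. 1a->0: no, baba/aaaba meet in 1 with "ba" left. 1a->1: no, baba/aaaba meet in 1 with "ba" left. Open state 2: 1a->2.
ab: 1b undefined. 1b->0: no, ab/ccc meet in 0. 1b->1: ok.
ac: 1c undefined. 1c->0: no, accb/ccc meet in 0. 1c->1: ok.
aaa: 2a undefined. 2a->0: no, ab/aaaba meet in 1. 2a->1: no, ab/aaacbbb meet in 1. 2a->2: ok.
aab: 2b undefined. 2b->0: no, ab/aaaba meet in 1. 2b->1: no, baba/aaaba meet in 2. 2b->2: no, baba/aaaba meet in 2. Open state 3: 2b->3.
aaac: 2c undefined. 2c->0: no, ab/aaacab meet in 1. 2c->1: no, ab/aaacbbb meet in 1. 2c->2: ok.
aabc: 3c undefined. 3c->0: no, aabc/ccc meet in 0. 3c->1: ok.
aaaba: 3a undefined. 3a->0: ok.
aaacbb: 3b undefined. 3b->0: ok.
All examples now run through 4 states with every (state, symbol) defined. Accept strings end in {1,2}, Reject strings end in {0,3}; accept={1,2}.

states=4 start=0 accept={1,2} delta: 0a->1 0b->0 0c->0 1a->2 1b->1 1c->1 2a->2 2b->3 2c->2 3a->0 3b->0 3c->1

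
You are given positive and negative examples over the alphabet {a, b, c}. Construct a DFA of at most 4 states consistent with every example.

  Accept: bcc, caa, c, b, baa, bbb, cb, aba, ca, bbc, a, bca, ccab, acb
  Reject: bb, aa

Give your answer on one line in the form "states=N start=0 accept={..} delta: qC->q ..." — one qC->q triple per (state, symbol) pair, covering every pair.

states=3 start=0 accept={1,2} delta: 0a->1 0b->1 0c->2 1a->0 1b->0 1c->0 2a->2 2b->1 2c->1

State merging on the prefix tree: take the shortest (then alphabetical) example prefix whose next move is undefined and point that move at state 0, else 1, else 2, ...; a target is out if some Accept/Reject pair would then sit in one state with the same input left (inseparable). If every existing state is out, open a new one.
a: 0a undefined. 0a->0: no, a/aa meet in 0. Open state 1: 0a->1.
b: 0b undefined. 0b->0: no, b/bb meet in 0. 0b->1: ok.
c: 0c undefined. 0c->0: no, caa/aa meet in 1 with "a" left. 0c->1: no, cb/bb meet in 1 with "b" left. Open state 2: 0c->2.
aa: 1a undefined. 1a->0: ok.
ab: 1b undefined. 1b->0: ok.
ac: 1c undefined. 1c->0: ok.
ca: 2a undefined. 2a->0: no, ca/bb meet in 0. 2a->1: no, caa/bb meet in 0. 2a->2: ok.
cb: 2b undefined. 2b->0: no, cb/bb meet in 0. 2b->1: ok.
cc: 2c undefined. 2c->0: no, ccab/bb meet in 0. 2c->1: ok.
All examples now run through 3 states with every (state, symbol) defined. Accept strings end in {1,2}, Reject strings end in {0}; accept={1,2}.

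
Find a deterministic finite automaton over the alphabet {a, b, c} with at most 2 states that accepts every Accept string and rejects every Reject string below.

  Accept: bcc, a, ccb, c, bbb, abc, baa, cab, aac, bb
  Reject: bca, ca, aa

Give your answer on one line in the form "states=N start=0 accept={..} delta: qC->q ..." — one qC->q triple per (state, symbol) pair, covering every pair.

Grow the machine one transition at a time. Run the examples from 0; the earliest place one falls off (shortest prefix, ties alphabetical) gets sent to the lowest-numbered state that keeps every Accept/Reject pair distinguishable — a pair clashes when both reach the same state with identical unread suffix — and to a fresh state only if none does.
a: 0a undefined. 0a->0: no, a/aa meet in 0. Open state 1: 0a->1.
b: 0b undefined. 0b->0: no, baa/aa meet in 1 with "a" left. 0b->1: ok.
c: 0c undefined. 0c->0: no, a/ca meet in 1. 0c->1: ok.
aa: 1a undefined. 1a->0: ok.
ab: 1b undefined. 1b->0: no, bb/ca meet in 0. 1b->1: ok.
bc: 1c undefined. 1c->0: no, bcc/bca meet in 1. 1c->1: ok.
All examples now run through 2 states with every (state, symbol) defined. Accept strings end in {1}, Reject strings end in {0}; accept={1}.

states=2 start=0 accept={1} delta: 0a->1 0b->1 0c->1 1a->0 1b->1 1c->1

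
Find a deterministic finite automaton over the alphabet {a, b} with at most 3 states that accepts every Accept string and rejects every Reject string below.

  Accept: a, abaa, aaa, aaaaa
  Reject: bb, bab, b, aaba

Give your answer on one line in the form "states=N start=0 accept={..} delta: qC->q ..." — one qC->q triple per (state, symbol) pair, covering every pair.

states=3 start=0 accept={0} delta: 0a->0 0b->1 1a->2 1b->1 2a->0 2b->1

State merging on the prefix tree: take the shortest (then alphabetical) example prefix whose next move is undefined and point that move at state 0, else 1, else 2, ...; a target is out if some Accept/Reject pair would then sit in one state with the same input left (inseparable). If every existing state is out, open a new one.
a: 0a undefined. 0a->0: ok.
b: 0b undefined. 0b->0: no, a/bb meet in 0. Open state 1: 0b->1.
ba: 1a undefined. 1a->0: no, a/aaba meet in 0. 1a->1: no, abaa/b meet in 1. Open state 2: 1a->2.
bb: 1b undefined. 1b->0: no, a/bb meet in 0. 1b->1: ok.
bab: 2b undefined. 2b->0: no, a/bab meet in 0. 2b->1: ok.
abaa: 2a undefined. 2a->0: ok.
All examples now run through 3 states with every (state, symbol) defined. Accept strings end in {0}, Reject strings end in {1,2}; accept={0}.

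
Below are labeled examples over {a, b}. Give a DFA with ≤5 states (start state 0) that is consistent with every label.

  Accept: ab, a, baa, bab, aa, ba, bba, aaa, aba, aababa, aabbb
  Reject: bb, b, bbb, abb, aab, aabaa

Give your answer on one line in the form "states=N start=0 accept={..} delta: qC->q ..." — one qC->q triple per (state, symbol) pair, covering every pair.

Fold the examples into a partial DFA from state 0: repeatedly fix the first undefined (state, symbol) met by the shortest-then-alphabetical prefix, trying targets in increasing order and rejecting any under which an Accept and a Reject string meet in one state with the same remainder; add a state when all current targets are rejected. Accepting states are where Accept strings end.
a: 0a undefined. 0a->0: no, ab/b meet in 0 with "b" left. Open state 1: 0a->1.
b: 0b undefined. 0b->0: ok.
aa: 1a undefined. 1a->0: no, baa/bb meet in 0. 1a->1: no, ab/aab meet in 1 with "b" left. Open state 2: 1a->2.
ab: 1b undefined. 1b->0: no, ab/bb meet in 0. 1b->1: no, ab/abb meet in 1. 1b->2: ok.
aaa: 2a undefined. 2a->0: no, aaa/bb meet in 0. 2a->1: ok.
aab: 2b undefined. 2b->0: no, ab/aabaa meet in 2. 2b->1: no, a/abb meet in 1. 2b->2: no, ab/abb meet in 2. Open state 3: 2b->3.
aaba: 3a undefined. 3a->0: no, a/aabaa meet in 1. 3a->1: no, ab/aabaa meet in 2. 3a->2: no, a/aabaa meet in 1. 3a->3: ok.
aabb: 3b undefined. 3b->0: no, aabbb/bb meet in 0. 3b->1: ok.
All examples now run through 4 states with every (state, symbol) defined. Accept strings end in {1,2}, Reject strings end in {0,3}; accept={1,2}.

states=4 start=0 accept={1,2} delta: 0a->1 0b->0 1a->2 1b->2 2a->1 2b->3 3a->3 3b->1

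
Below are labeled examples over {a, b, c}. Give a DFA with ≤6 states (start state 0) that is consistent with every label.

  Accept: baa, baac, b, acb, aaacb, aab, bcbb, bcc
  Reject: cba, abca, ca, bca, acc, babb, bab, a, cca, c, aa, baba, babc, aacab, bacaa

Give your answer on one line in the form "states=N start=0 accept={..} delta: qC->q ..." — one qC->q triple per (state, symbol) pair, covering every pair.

Fold the examples into a partial DFA from state 0: repeatedly fix the first undefined (state, symbol) met by the shortest-then-alphabetical prefix, trying targets in increasing order and rejecting any under which an Accept and a Reject string meet in one state with the same remainder; add a state when all current targets are rejected. Accepting states are where Accept strings end.
a: 0a undefined. 0a->0: ok.
b: 0b undefined. 0b->0: no, baa/babb meet in 0. Open state 1: 0b->1.
c: 0c undefined. 0c->0: no, b/aacab meet in 1. 0c->1: no, b/c meet in 1. Open state 2: 0c->2.
ba: 1a undefined. 1a->0: no, baa/a meet in 0. 1a->1: ok.
bc: 1c undefined. 1c->0: no, baac/abca meet in 0. 1c->1: no, baa/abca meet in 1. 1c->2: no, baac/c meet in 2. Open state 3: 1c->3.
ca: 2a undefined. 2a->0: no, baa/aacab meet in 1. 2a->1: no, baa/ca meet in 1. 2a->2: no, acb/aacab meet in 2 with "b" left. 2a->3: no, baac/ca meet in 3. Open state 4: 2a->4.
cb: 2b undefined. 2b->0: no, acb/cba meet in 0. 2b->1: no, baa/cba meet in 1. 2b->2: no, acb/c meet in 2. 2b->3: ok.
cc: 2c undefined. 2c->0: ok.
bab: 1b undefined. 1b->0: no, baa/babb meet in 1. 1b->1: no, baa/babb meet in 1. 1b->2: no, baac/babb meet in 3. 1b->3: no, baac/bab meet in 3. 1b->4: ok.
bca: 3a undefined. 3a->0: ok.
bcb: 3b undefined. 3b->0: ok.
bcc: 3c undefined. 3c->0: no, bcc/cba meet in 0. 3c->1: ok.
baba: 4a undefined. 4a->0: ok.
babb: 4b undefined. 4b->0: ok.
babc: 4c undefined. 4c->0: ok.
All examples now run through 5 states with every (state, symbol) defined. Accept strings end in {1,3}, Reject strings end in {0,2,4}; accept={1,3}.

states=5 start=0 accept={1,3} delta: 0a->0 0b->1 0c->2 1a->1 1b->4 1c->3 2a->4 2b->3 2c->0 3a->0 3b->0 3c->1 4a->0 4b->0 4c->0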